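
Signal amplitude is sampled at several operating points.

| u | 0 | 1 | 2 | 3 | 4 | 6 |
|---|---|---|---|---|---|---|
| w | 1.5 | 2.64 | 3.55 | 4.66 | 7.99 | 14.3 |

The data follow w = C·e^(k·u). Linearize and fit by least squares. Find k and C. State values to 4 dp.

Linearized form: ln w = k·u + ln C. From the 6 transformed points,
Σu = 16.0000, Σ(u)² = 66.0000, Σln w = 8.9207, Σu·ln w = 32.3960.
Equations: 66.0000·k + 16.0000·ln C = 32.3960;  16.0000·k + 6·ln C = 8.9207.
Δ = 66.0000·6 − (16.0000)² = 140.0000; k = (32.3960·6 − 16.0000·8.9207)/140.0000 = 0.36890, ln C = (66.0000·8.9207 − 16.0000·32.3960)/140.0000 = 0.50305, so C = exp(0.50305) = 1.65375.

k = 0.3689, C = 1.6538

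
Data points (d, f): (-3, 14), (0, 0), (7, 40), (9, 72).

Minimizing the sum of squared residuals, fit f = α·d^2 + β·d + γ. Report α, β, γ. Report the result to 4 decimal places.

α = 1.0741, β = -1.6613, γ = -0.4270

From the data, Σd^2·d^2 = 9043, Σd^2·d = 1045, Σd^2 = 139, Σd·d = 139, Σd = 13, Σ1 = 4.
For Aᵀf: Σd^2·f = 7918, Σd·f = 886, Σf = 126.
AᵀA·[α, β, γ]ᵀ = Aᵀf becomes [[9043, 1045, 139]; [1045, 139, 13]; [139, 13, 4]]·[α, β, γ]ᵀ = [7918, 886, 126]ᵀ.
Inverting the 3×3 Gram matrix, [α, β, γ]ᵀ = [1811/1686, -2801/1686, -120/281]ᵀ.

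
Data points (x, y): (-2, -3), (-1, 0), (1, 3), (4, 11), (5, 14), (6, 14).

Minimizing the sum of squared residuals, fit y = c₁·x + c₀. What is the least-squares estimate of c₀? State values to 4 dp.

Compute the Gram sums: Σx·x = 83, Σx = 13, Σ1 = 6.
Moment sums: Σx·y = 207, Σy = 39.
Normal equations: [[83, 13]; [13, 6]]·[c₁, c₀]ᵀ = [207, 39]ᵀ.
Eliminating c₀: 6·(row 1) − 13·(row 2) gives 329·c₁ = 6·207 − 13·39 = 735, so c₁ = 105/47.
Then c₀ = (39 − 13·(105/47))/6 = 78/47.

c₀ = 1.6596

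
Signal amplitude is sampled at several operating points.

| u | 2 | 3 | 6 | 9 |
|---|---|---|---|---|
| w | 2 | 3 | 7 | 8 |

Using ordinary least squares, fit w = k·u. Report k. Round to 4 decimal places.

k = 0.9769

XᵀX·[k]ᵀ = Xᵀw reads: 130·k = 127.
(Σu·u = 130, Σu·w = 127.)
k = 127/130 = 0.976923.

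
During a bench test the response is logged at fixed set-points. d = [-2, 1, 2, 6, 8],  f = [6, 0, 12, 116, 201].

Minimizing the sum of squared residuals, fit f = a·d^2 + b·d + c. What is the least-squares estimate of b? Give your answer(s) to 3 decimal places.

b = 1.604

From the data, Σd^2·d^2 = 5425, Σd^2·d = 729, Σd^2 = 109, Σd·d = 109, Σd = 15, Σ1 = 5.
Right-hand side: Σd^2·f = 17112, Σd·f = 2316, Σf = 335.
MᵀM·[a, b, c]ᵀ = Mᵀf becomes [[5425, 729, 109]; [729, 109, 15]; [109, 15, 5]]·[a, b, c]ᵀ = [17112, 2316, 335]ᵀ.
Row-reducing yields a = 251885/83798, b = 134397/83798, c = -12719/3809.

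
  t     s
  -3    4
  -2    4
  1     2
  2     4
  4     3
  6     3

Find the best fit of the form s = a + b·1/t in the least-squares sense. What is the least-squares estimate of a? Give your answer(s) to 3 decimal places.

Compute the Gram sums: Σ1 = 6, Σ1/t = 13/12, Σ1/t·1/t = 245/144.
For Aᵀs: Σs = 20, Σ1/t·s = 23/12.
Δ = 6·(245/144) − (13/12)² = 1301/144.
a = (20·(245/144) − (13/12)·(23/12))/(1301/144) = 4601/1301; b = (6·(23/12) − (13/12)·20)/(1301/144) = -1464/1301.

a = 3.537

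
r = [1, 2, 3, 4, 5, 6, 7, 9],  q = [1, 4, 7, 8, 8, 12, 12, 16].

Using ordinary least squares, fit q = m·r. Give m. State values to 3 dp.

m = 1.819

Compute the Gram sums: Σr·r = 221.
Moment sums: Σr·q = 402.
Hence m = 402 / 221 ≈ 1.819.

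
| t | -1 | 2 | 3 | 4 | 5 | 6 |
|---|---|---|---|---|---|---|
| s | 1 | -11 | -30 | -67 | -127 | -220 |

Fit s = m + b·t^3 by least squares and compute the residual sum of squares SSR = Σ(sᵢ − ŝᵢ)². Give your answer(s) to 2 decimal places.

With design matrix A, AᵀA = [[6, 439]; [439, 67171]] and Aᵀs = [-454, -68582]ᵀ.
Determinant 6·67171 − 439² = 210305.
m = ((-454)·67171 − 439·(-68582))/210305 = -388136/210305; b = (6·(-68582) − 439·(-454))/210305 = -212186/210305.
Residuals: 77251/42061, -227731/210305, -191992/210305, -24479/42061, 202651/210305, -46788/210305; SSR = 1408204/210305.

SSR = 6.70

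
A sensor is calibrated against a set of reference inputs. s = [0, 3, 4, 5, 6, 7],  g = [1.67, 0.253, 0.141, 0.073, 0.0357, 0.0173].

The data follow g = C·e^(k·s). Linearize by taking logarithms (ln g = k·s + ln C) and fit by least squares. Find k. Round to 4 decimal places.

k = -0.6484

With ln gᵢ as the transformed response and sᵢ as the regressor:
AᵀA = [[135.0000, 25.0000]; [25.0000, 6]], rhs = [-73.4405, -12.8275]ᵀ  (here Σs = 25.0000, Σ(s)² = 135.0000, Σln g = -12.8275, Σs·ln g = -73.4405).
Solving (det = 185.0000): k = -0.64841, ln C = 0.56380.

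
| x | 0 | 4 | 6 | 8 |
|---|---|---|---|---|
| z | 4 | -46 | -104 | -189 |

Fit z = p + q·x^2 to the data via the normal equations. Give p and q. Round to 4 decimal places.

p = 3.3643, q = -3.0039

Sums needed: Σ1 = 4, Σx^2 = 116, Σx^2·x^2 = 5648.
Moment sums: Σz = -335, Σx^2·z = -16576.
Normal equations: [[4, 116]; [116, 5648]]·[p, q]ᵀ = [-335, -16576]ᵀ.
det = 4·5648 − 116² = 9136.
p = ((-335)·5648 − 116·(-16576))/9136 = 1921/571; q = (4·(-16576) − 116·(-335))/9136 = -6861/2284.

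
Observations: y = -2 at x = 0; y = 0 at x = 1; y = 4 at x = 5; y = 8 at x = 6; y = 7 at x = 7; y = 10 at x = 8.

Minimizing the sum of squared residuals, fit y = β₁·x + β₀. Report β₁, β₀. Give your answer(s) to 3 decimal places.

β₁ = 1.411, β₀ = -1.850

Sums needed: Σx·x = 175, Σx = 27, Σ1 = 6.
Moment sums: Σx·y = 197, Σy = 27.
So MᵀM·[β₁, β₀]ᵀ = Mᵀy: [[175, 27]; [27, 6]]·[β₁, β₀]ᵀ = [197, 27]ᵀ.
Δ = 175·6 − 27² = 321.
β₁ = (197·6 − 27·27)/321 = 151/107; β₀ = (175·27 − 27·197)/321 = -198/107.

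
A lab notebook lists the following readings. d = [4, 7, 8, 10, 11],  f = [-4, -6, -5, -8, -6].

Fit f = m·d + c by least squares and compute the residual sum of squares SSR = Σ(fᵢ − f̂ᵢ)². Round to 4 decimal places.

SSR = 4.0000

Compute the Gram sums: Σd·d = 350, Σd = 40, Σ1 = 5.
And Σd·f = -244, Σf = -29.
Δ = 350·5 − 40² = 150.
m = ((-244)·5 − 40·(-29))/150 = -2/5; c = (350·(-29) − 40·(-244))/150 = -13/5.
Residuals: 1/5, -3/5, 4/5, -7/5, 1; SSR = 4.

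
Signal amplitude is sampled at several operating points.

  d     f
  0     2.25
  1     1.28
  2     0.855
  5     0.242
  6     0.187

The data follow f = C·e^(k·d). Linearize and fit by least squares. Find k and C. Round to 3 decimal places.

Taking logs, ln f = k·d + ln C, so regress ln f on d.
XᵀX = [[66.0000, 14.0000]; [14.0000, 5]], rhs = [-17.2204, -2.1943]ᵀ  (here Σd = 14.0000, Σ(d)² = 66.0000, Σln f = -2.1943, Σd·ln f = -17.2204).
Slope k = (n·Σd·ln f − Σd·Σln f)/(n·Σ(d)² − (Σd)²) = (5·-17.2204 − 14.0000·-2.1943)/134.0000 = -0.41329; ln C = (Σln f − k·Σd)/n = 0.71836, so C = exp(0.71836) = 2.05107.

k = -0.413, C = 2.051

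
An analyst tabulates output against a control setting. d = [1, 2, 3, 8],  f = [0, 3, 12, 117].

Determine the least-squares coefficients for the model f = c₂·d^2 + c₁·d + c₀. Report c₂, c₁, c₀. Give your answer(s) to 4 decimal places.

c₂ = 2.1596, c₁ = -2.6860, c₀ = 0.2886

Setting ∂/∂c₂ … = 0 gives: 4194·c₂ + 548·c₁ + 78·c₀ = 7608;  548·c₂ + 78·c₁ + 14·c₀ = 978;  78·c₂ + 14·c₁ + 4·c₀ = 132.
Inverting the 3×3 Gram matrix, [c₂, c₁, c₀]ᵀ = [2043/946, -231/86, 273/946]ᵀ.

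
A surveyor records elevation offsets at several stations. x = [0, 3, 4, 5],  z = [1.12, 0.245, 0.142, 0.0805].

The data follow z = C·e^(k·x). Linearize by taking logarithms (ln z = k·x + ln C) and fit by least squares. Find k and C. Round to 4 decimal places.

Taking logs, ln z = k·x + ln C, so regress ln z on x.
Σx = 12.0000, Σ(x)² = 50.0000, Σln z = -5.7646, Σx·ln z = -24.6247.
Normal system: [[50.0000, 12.0000]; [12.0000, 4]]·[k, ln C]ᵀ = [-24.6247, -5.7646]ᵀ.
Solving (det = 56.0000): k = -0.52364, ln C = 0.12976, so C = exp(0.12976) = 1.13856.

k = -0.5236, C = 1.1386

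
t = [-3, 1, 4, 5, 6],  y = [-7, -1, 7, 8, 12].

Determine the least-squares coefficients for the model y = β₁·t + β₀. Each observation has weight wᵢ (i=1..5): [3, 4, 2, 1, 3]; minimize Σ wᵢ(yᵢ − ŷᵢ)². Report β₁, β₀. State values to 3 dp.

From the data, Σwᵢ·t·t = 196, Σwᵢ·t = 26, Σwᵢ·1 = 13.
And Σwᵢ·t·y = 371, Σwᵢ·y = 33.
So MᵀWM·[β₁, β₀]ᵀ = MᵀWy: [[196, 26]; [26, 13]]·[β₁, β₀]ᵀ = [371, 33]ᵀ.
det = 196·13 − 26² = 1872.
β₁ = (371·13 − 26·33)/1872 = 305/144; β₀ = (196·33 − 26·371)/1872 = -1589/936.

β₁ = 2.118, β₀ = -1.698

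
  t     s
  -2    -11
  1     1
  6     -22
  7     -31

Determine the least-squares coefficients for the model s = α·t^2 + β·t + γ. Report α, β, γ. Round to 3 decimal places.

Entries of AᵀA: Σt^2·t^2 = 3714, Σt^2·t = 552, Σt^2 = 90, Σt·t = 90, Σt = 12, Σ1 = 4.
Moment sums: Σt^2·s = -2354, Σt·s = -326, Σs = -63.
So AᵀA·[α, β, γ]ᵀ = Aᵀs: [[3714, 552, 90]; [552, 90, 12]; [90, 12, 4]]·[α, β, γ]ᵀ = [-2354, -326, -63]ᵀ.
Solving the 3×3 system (Gaussian elimination) gives α = -3979/3894, β = 5450/1947, γ = -1501/1298.

α = -1.022, β = 2.799, γ = -1.156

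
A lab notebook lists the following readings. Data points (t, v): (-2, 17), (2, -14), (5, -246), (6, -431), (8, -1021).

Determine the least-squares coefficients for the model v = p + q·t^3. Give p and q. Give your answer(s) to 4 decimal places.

p = 1.8347, q = -1.9979

The normal equations are: 5·p + 853·q = -1695;  853·p + 324553·q = -646846.
(Σ1 = 5, Σt^3 = 853, Σt^3·t^3 = 324553, Σv = -1695, Σt^3·v = -646846.)
Δ = 5·324553 − 853² = 895156.
p = ((-1695)·324553 − 853·(-646846))/895156 = 1642303/895156; q = (5·(-646846) − 853·(-1695))/895156 = -1788395/895156.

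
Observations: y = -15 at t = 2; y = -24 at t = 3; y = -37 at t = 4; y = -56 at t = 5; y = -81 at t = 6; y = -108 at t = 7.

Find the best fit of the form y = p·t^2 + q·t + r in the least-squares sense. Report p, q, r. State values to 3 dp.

p = -2.464, q = 3.464, r = -12.000

Normal-equation sums: Σt^2·t^2 = 4675, Σt^2·t = 783, Σt^2 = 139, Σt·t = 139, Σt = 27, Σ1 = 6.
And Σt^2·y = -10476, Σt·y = -1772, Σy = -321.
So XᵀX·[p, q, r]ᵀ = Xᵀy: [[4675, 783, 139]; [783, 139, 27]; [139, 27, 6]]·[p, q, r]ᵀ = [-10476, -1772, -321]ᵀ.
Row-reducing yields p = -69/28, q = 97/28, r = -12.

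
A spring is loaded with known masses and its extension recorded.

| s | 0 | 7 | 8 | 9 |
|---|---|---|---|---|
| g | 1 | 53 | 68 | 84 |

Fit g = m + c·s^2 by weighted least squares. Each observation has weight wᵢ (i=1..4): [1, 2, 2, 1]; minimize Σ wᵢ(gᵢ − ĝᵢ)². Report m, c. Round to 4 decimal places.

m = 1.6884, c = 1.0321

Normal-equation sums: Σwᵢ·1 = 6, Σwᵢ·s^2 = 307, Σwᵢ·s^2·s^2 = 19555.
Moment sums: Σwᵢ·g = 327, Σwᵢ·s^2·g = 20702.
Eliminating c: 19555·(row 1) − 307·(row 2) gives 23081·m = 19555·327 − 307·20702 = 38971, so m = 38971/23081.
Then c = (20702 − 307·(38971/23081))/19555 = 23823/23081.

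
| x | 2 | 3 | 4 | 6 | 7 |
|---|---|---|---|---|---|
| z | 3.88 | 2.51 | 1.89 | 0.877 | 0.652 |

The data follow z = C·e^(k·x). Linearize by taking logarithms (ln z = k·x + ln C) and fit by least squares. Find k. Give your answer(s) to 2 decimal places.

With ln zᵢ as the transformed response and xᵢ as the regressor:
Sums: Σx = 22.0000, Σ(x)² = 114.0000, Σln z = 2.3537, Σx·ln z = 4.2374.
Normal system: [[114.0000, 22.0000]; [22.0000, 5]]·[k, ln C]ᵀ = [4.2374, 2.3537]ᵀ.
Δ = 114.0000·5 − (22.0000)² = 86.0000; k = (4.2374·5 − 22.0000·2.3537)/86.0000 = -0.35576, ln C = (114.0000·2.3537 − 22.0000·4.2374)/86.0000 = 2.03609.

k = -0.36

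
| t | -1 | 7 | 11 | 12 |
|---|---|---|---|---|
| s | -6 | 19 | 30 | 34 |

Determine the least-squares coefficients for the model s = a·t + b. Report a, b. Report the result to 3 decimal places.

Compute the Gram sums: Σt·t = 315, Σt = 29, Σ1 = 4.
For Mᵀs: Σt·s = 877, Σs = 77.
So MᵀM·[a, b]ᵀ = Mᵀs: [[315, 29]; [29, 4]]·[a, b]ᵀ = [877, 77]ᵀ.
Eliminating b: 4·(row 1) − 29·(row 2) gives 419·a = 4·877 − 29·77 = 1275, so a = 1275/419.
Then b = (77 − 29·(1275/419))/4 = -1178/419.

a = 3.043, b = -2.811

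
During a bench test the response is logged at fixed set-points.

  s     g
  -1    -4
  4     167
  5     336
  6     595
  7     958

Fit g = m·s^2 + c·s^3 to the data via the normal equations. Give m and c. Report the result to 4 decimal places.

m = -1.7436, c = 3.0425

Entries of AᵀA: Σs^2·s^2 = 4579, Σs^2·s^3 = 28731, Σs^3·s^3 = 184027.
Moment sums: Σs^2·g = 79430, Σs^3·g = 509806.
AᵀA·[m, c]ᵀ = Aᵀg becomes [[4579, 28731]; [28731, 184027]]·[m, c]ᵀ = [79430, 509806]ᵀ.
Determinant 4579·184027 − 28731² = 17189272.
m = (79430·184027 − 28731·509806)/17189272 = -3746447/2148659; c = (4579·509806 − 28731·79430)/17189272 = 6537293/2148659.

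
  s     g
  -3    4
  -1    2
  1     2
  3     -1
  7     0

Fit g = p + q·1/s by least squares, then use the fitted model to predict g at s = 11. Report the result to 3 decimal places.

Setting ∂/∂p … = 0 gives: 5·p + (1/7)·q = 7;  (1/7)·p + (989/441)·q = -5/3.
det = 5·(989/441) − (1/7)² = 4936/441.
p = (7·(989/441) − (1/7)·(-5/3))/(4936/441) = 1757/1234; q = (5·(-5/3) − (1/7)·7)/(4936/441) = -1029/1234.
At s = 11: ĝ = (1757/1234)·(1) + (-1029/1234)·(1/11) = 9149/6787.

ĝ = 1.348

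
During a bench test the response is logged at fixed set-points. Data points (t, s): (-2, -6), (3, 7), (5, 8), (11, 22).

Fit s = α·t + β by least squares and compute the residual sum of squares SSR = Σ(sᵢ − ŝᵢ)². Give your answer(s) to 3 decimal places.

SSR = 5.654

Sums needed: Σt·t = 159, Σt = 17, Σ1 = 4.
Right-hand side: Σt·s = 315, Σs = 31.
MᵀM·[α, β]ᵀ = Mᵀs becomes [[159, 17]; [17, 4]]·[α, β]ᵀ = [315, 31]ᵀ.
det = 159·4 − 17² = 347.
α = (315·4 − 17·31)/347 = 733/347; β = (159·31 − 17·315)/347 = -426/347.
Residuals: -190/347, 656/347, -463/347, -3/347; SSR = 1962/347.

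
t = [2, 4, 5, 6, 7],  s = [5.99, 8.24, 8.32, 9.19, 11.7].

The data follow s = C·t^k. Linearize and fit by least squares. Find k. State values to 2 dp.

k = 0.47

Taking logs, ln s = k·ln t + ln C, so regress ln s on ln t.
Σln t = 7.4265, Σ(ln t)² = 11.9895, Σln s = 10.6955, Σln t·ln s = 16.3348.
Normal system: [[11.9895, 7.4265]; [7.4265, 5]]·[k, ln C]ᵀ = [16.3348, 10.6955]ᵀ.
Solving (det = 4.7940): k = 0.46803, ln C = 1.44392.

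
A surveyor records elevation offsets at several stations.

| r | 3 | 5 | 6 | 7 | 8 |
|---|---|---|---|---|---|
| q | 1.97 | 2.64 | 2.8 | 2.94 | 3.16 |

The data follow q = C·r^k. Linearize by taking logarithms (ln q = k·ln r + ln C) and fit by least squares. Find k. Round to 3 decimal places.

Let Y = ln q. Fitting Y = k·ln r + ln C by least squares:
AᵀA = [[15.1183, 8.5252]; [8.5252, 5]], rhs = [8.6432, 4.9074]ᵀ  (here Σln r = 8.5252, Σ(ln r)² = 15.1183, Σln q = 4.9074, Σln r·ln q = 8.6432).
Δ = 15.1183·5 − (8.5252)² = 2.9130; k = (8.6432·5 − 8.5252·4.9074)/2.9130 = 0.47351, ln C = (15.1183·4.9074 − 8.5252·8.6432)/2.9130 = 0.17413.

k = 0.474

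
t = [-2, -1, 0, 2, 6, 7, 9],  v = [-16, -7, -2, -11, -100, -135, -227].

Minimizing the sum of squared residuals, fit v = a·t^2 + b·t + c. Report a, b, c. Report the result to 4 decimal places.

a = -2.9193, b = 1.3170, c = -2.1115

Compute the Gram sums: Σt^2·t^2 = 10291, Σt^2·t = 1287, Σt^2 = 175, Σt·t = 175, Σt = 21, Σ1 = 7.
Moment sums: Σt^2·v = -28717, Σt·v = -3571, Σv = -498.
Normal equations: [[10291, 1287, 175]; [1287, 175, 21]; [175, 21, 7]]·[a, b, c]ᵀ = [-28717, -3571, -498]ᵀ.
Row-reducing yields a = -119615/40974, b = 17987/13658, c = -302804/143409.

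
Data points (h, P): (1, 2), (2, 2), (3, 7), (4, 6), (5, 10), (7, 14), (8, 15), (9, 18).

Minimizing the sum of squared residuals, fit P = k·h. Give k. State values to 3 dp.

Sums needed: Σh·h = 249.
Moment sums: Σh·P = 481.
k = 481/249 = 1.93173.

k = 1.932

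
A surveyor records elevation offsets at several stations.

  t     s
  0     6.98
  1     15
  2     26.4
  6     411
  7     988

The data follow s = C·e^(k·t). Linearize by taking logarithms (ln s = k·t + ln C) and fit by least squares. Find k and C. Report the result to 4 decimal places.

k = 0.6946, C = 6.9929

Let Y = ln s. Fitting Y = k·t + ln C by least squares:
Σt = 16.0000, Σ(t)² = 90.0000, Σln s = 20.8387, Σt·ln s = 93.6361.
Equations: 90.0000·k + 16.0000·ln C = 93.6361;  16.0000·k + 5·ln C = 20.8387.
Solving (det = 194.0000): k = 0.69464, ln C = 1.94489, so C = exp(1.94489) = 6.99286.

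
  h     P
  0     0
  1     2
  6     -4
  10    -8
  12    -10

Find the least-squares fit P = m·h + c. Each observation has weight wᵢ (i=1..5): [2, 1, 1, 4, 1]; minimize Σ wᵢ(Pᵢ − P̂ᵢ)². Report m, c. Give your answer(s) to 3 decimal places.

With design matrix X, XᵀWX = [[581, 59]; [59, 9]] and XᵀWP = [-462, -44]ᵀ.
Determinant 581·9 − 59² = 1748.
m = ((-462)·9 − 59·(-44))/1748 = -781/874; c = (581·(-44) − 59·(-462))/1748 = 847/874.

m = -0.894, c = 0.969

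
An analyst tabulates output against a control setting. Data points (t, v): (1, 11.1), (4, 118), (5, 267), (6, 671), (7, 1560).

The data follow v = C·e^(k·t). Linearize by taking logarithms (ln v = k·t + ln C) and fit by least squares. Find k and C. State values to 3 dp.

Linearized form: ln v = k·t + ln C. From the 5 transformed points,
Σt = 23.0000, Σ(t)² = 127.0000, Σln v = 26.6261, Σt·ln v = 139.9456.
Equations: 127.0000·k + 23.0000·ln C = 139.9456;  23.0000·k + 5·ln C = 26.6261.
Δ = 127.0000·5 − (23.0000)² = 106.0000; k = (139.9456·5 − 23.0000·26.6261)/106.0000 = 0.82385, ln C = (127.0000·26.6261 − 23.0000·139.9456)/106.0000 = 1.53551, so C = exp(1.53551) = 4.64368.

k = 0.824, C = 4.644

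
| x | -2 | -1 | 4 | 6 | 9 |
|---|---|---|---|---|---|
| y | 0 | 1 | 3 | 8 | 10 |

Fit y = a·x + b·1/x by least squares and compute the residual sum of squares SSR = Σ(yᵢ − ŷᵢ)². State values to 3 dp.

SSR = 4.360

Normal-equation sums: Σx·x = 138, Σx·1/x = 5, Σ1/x·1/x = 1753/1296.
Moment sums: Σx·y = 149, Σ1/x·y = 79/36.
Normal equations: [[138, 5]; [5, 1753/1296]]·[a, b]ᵀ = [149, 79/36]ᵀ.
Eliminating b: (1753/1296)·(row 1) − 5·(row 2) gives (34919/216)·a = (1753/1296)·149 − 5·(79/36) = 246977/1296, so a = 246977/209514.
Then b = ((79/36) − 5·(246977/209514))/(1753/1296) = -95508/34919.
Residuals: 103715/104757, -116557/209514, -108052/104757, 48293/34919, -21327/69838; SSR = 913385/209514.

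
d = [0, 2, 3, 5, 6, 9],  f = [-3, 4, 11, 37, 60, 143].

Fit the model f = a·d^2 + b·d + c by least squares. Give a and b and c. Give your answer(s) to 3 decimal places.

a = 1.964, b = -1.547, c = -2.282

Normal-equation sums: Σd^2·d^2 = 8579, Σd^2·d = 1105, Σd^2 = 155, Σd·d = 155, Σd = 25, Σ1 = 6.
For Aᵀf: Σd^2·f = 14783, Σd·f = 1873, Σf = 252.
So AᵀA·[a, b, c]ᵀ = Aᵀf: [[8579, 1105, 155]; [1105, 155, 25]; [155, 25, 6]]·[a, b, c]ᵀ = [14783, 1873, 252]ᵀ.
Row-reducing yields a = 4265/2172, b = -16799/10860, c = -413/181.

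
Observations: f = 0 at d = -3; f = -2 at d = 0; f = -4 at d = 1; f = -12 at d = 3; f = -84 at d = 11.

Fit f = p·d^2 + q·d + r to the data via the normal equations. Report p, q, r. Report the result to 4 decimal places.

Entries of MᵀM: Σd^2·d^2 = 14804, Σd^2·d = 1332, Σd^2 = 140, Σd·d = 140, Σd = 12, Σ1 = 5.
Right-hand side: Σd^2·f = -10276, Σd·f = -964, Σf = -102.
Solving the 3×3 system (Gaussian elimination) gives p = -16997/34107, q = -22784/11369, r = -55822/34107.

p = -0.4983, q = -2.0040, r = -1.6367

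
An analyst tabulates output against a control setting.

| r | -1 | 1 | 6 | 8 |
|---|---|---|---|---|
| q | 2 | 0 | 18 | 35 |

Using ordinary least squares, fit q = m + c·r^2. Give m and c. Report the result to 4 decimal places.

m = 0.1692, c = 0.5326

Forming XᵀX = [[4, 102]; [102, 5394]] and Xᵀq = [55, 2890]ᵀ gives XᵀX·[m, c]ᵀ = Xᵀq.
Δ = 4·5394 − 102² = 11172.
m = (55·5394 − 102·2890)/11172 = 45/266; c = (4·2890 − 102·55)/11172 = 425/798.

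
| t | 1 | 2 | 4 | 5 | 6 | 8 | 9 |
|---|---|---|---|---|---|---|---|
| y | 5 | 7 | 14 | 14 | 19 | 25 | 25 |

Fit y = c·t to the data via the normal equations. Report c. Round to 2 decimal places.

c = 3.01

From the data, Σt·t = 227.
Right-hand side: Σt·y = 684.
So MᵀM·[c]ᵀ = Mᵀy: [[227]]·[c]ᵀ = [684]ᵀ.
Hence c = 684 / 227 ≈ 3.01322.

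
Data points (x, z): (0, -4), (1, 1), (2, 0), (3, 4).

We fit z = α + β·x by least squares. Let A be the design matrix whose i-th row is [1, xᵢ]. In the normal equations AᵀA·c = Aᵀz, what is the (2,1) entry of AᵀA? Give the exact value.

Row 2 ↔ basis x, column 1 ↔ basis 1, so (AᵀA)_{2,1} = Σᵢ x = (0)·(1) + (1)·(1) + (2)·(1) + (3)·(1) = 6.

6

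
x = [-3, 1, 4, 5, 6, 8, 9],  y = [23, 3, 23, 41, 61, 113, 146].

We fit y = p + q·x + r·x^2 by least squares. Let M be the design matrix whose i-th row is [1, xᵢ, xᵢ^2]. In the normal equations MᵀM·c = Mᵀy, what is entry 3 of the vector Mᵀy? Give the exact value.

Entry 3 ↔ basis x^2, so (Mᵀy)_{3} = Σᵢ (x^2)·yᵢ = (9)·(23) + (1)·(3) + (16)·(23) + (25)·(41) + (36)·(61) + (64)·(113) + (81)·(146) = 22857.

22857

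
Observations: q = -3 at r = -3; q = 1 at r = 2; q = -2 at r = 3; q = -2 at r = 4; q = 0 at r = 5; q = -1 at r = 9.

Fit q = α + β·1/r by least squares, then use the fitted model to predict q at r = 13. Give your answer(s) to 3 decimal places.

q̂ = -1.532

Sums needed: Σ1 = 6, Σ1/r = 191/180, Σ1/r·1/r = 19021/32400.
And Σq = -7, Σ1/r·q = 2/9.
Normal equations: [[6, 191/180]; [191/180, 19021/32400]]·[α, β]ᵀ = [-7, 2/9]ᵀ.
det = 6·(19021/32400) − (191/180)² = 15529/6480.
α = ((-7)·(19021/32400) − (191/180)·(2/9))/(15529/6480) = -140787/77645; β = (6·(2/9) − (191/180)·(-7))/(15529/6480) = 56772/15529.
At r = 13: q̂ = (-140787/77645)·(1) + (56772/15529)·(1/13) = -1546371/1009385.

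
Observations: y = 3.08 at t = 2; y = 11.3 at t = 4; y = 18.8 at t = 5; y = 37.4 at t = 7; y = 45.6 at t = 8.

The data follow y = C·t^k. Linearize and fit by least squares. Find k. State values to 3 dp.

k = 1.972

Linearized form: ln y = k·ln t + ln C. From the 5 transformed points,
XᵀX = [[13.1032, 7.7142]; [7.7142, 5]], rhs = [23.8538, 13.9252]ᵀ  (here Σln t = 7.7142, Σ(ln t)² = 13.1032, Σln y = 13.9252, Σln t·ln y = 23.8538).
Δ = 13.1032·5 − (7.7142)² = 6.0066; k = (23.8538·5 − 7.7142·13.9252)/6.0066 = 1.97234, ln C = (13.1032·13.9252 − 7.7142·23.8538)/6.0066 = -0.25798.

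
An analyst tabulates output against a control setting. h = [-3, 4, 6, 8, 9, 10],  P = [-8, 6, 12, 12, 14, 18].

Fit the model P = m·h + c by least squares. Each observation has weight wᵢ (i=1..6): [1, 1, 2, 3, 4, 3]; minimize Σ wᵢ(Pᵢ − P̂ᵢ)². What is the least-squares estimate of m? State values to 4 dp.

m = 1.8555

Entries of MᵀWM: Σwᵢ·h·h = 913, Σwᵢ·h = 103, Σwᵢ·1 = 14.
For MᵀWP: Σwᵢ·h·P = 1524, Σwᵢ·P = 168.
So MᵀWM·[m, c]ᵀ = MᵀWP: [[913, 103]; [103, 14]]·[m, c]ᵀ = [1524, 168]ᵀ.
Δ = 913·14 − 103² = 2173.
m = (1524·14 − 103·168)/2173 = 4032/2173; c = (913·168 − 103·1524)/2173 = -3588/2173.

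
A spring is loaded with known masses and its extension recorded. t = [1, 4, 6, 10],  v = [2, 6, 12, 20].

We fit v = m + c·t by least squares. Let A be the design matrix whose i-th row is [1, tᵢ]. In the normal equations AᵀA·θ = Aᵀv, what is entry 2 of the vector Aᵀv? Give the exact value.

Entry 2 ↔ basis t, so (Aᵀv)_{2} = Σᵢ (t)·vᵢ = (1)·(2) + (4)·(6) + (6)·(12) + (10)·(20) = 298.

298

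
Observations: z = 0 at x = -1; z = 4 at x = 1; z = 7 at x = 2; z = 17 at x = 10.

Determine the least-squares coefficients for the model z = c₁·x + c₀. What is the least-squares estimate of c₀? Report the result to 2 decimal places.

Compute the Gram sums: Σx·x = 106, Σx = 12, Σ1 = 4.
Moment sums: Σx·z = 188, Σz = 28.
Determinant 106·4 − 12² = 280.
c₁ = (188·4 − 12·28)/280 = 52/35; c₀ = (106·28 − 12·188)/280 = 89/35.

c₀ = 2.54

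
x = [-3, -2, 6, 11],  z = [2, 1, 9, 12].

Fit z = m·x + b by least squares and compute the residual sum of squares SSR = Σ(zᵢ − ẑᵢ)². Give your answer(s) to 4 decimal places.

SSR = 2.1493

From the data, Σx·x = 170, Σx = 12, Σ1 = 4.
Right-hand side: Σx·z = 178, Σz = 24.
AᵀA·[m, b]ᵀ = Aᵀz becomes [[170, 12]; [12, 4]]·[m, b]ᵀ = [178, 24]ᵀ.
Determinant 170·4 − 12² = 536.
m = (178·4 − 12·24)/536 = 53/67; b = (170·24 − 12·178)/536 = 243/67.
Residuals: 50/67, -70/67, 42/67, -22/67; SSR = 144/67.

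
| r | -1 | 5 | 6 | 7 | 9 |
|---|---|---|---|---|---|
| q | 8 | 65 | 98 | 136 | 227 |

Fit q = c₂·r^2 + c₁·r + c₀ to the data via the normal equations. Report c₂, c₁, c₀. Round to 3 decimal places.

c₂ = 3.058, c₁ = -2.495, c₀ = 2.335

Sums needed: Σr^2·r^2 = 10884, Σr^2·r = 1412, Σr^2 = 192, Σr·r = 192, Σr = 26, Σ1 = 5.
And Σr^2·q = 30212, Σr·q = 3900, Σq = 534.
Inverting the 3×3 Gram matrix, [c₂, c₁, c₀]ᵀ = [2465/806, -2011/806, 941/403]ᵀ.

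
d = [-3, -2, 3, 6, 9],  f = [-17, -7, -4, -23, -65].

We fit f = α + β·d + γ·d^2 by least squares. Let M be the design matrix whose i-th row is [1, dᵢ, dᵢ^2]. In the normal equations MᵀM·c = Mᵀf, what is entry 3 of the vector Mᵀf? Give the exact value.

-6310

Entry 3 ↔ basis d^2, so (Mᵀf)_{3} = Σᵢ (d^2)·fᵢ = (9)·(-17) + (4)·(-7) + (9)·(-4) + (36)·(-23) + (81)·(-65) = -6310.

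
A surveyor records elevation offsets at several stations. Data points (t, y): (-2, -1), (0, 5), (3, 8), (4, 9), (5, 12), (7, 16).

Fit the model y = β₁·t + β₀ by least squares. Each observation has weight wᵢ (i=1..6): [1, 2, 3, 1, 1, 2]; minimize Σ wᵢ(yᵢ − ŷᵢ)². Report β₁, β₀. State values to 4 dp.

MᵀWM·[β₁, β₀]ᵀ = MᵀWy reads: 170·β₁ + 30·β₀ = 394;  30·β₁ + 10·β₀ = 86.
Eliminating β₀: 10·(row 1) − 30·(row 2) gives 800·β₁ = 10·394 − 30·86 = 1360, so β₁ = 17/10.
Then β₀ = (86 − 30·(17/10))/10 = 7/2.

β₁ = 1.7000, β₀ = 3.5000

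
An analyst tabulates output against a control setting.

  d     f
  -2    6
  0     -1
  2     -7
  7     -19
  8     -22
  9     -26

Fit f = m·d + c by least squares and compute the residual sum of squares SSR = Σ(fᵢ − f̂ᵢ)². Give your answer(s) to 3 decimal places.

From the data, Σd·d = 202, Σd = 24, Σ1 = 6.
Right-hand side: Σd·f = -569, Σf = -69.
So AᵀA·[m, c]ᵀ = Aᵀf: [[202, 24]; [24, 6]]·[m, c]ᵀ = [-569, -69]ᵀ.
Δ = 202·6 − 24² = 636.
m = ((-569)·6 − 24·(-69))/636 = -293/106; c = (202·(-69) − 24·(-569))/636 = -47/106.
Residuals: 97/106, -59/106, -109/106, 42/53, 59/106, -36/53; SSR = 191/53.

SSR = 3.604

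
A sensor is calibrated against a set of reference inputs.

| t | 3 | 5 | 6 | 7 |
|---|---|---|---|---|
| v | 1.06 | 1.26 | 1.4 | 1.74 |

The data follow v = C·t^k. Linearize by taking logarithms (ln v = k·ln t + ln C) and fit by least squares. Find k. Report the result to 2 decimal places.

k = 0.53

With ln vᵢ as the transformed response and ln tᵢ as the regressor:
AᵀA = [[10.7942, 6.4457]; [6.4457, 4]], rhs = [2.1167, 1.1797]ᵀ  (here Σln t = 6.4457, Σ(ln t)² = 10.7942, Σln v = 1.1797, Σln t·ln v = 2.1167).
Slope k = (n·Σln t·ln v − Σln t·Σln v)/(n·Σ(ln t)² − (Σln t)²) = (4·2.1167 − 6.4457·1.1797)/1.6295 = 0.52923; ln C = (Σln v − k·Σln t)/n = -0.55788.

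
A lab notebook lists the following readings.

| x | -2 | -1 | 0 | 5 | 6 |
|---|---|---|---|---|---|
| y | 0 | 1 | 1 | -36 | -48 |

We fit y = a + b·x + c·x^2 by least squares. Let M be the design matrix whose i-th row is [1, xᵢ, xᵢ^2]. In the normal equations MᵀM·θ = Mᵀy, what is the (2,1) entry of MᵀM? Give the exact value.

Row 2 ↔ basis x, column 1 ↔ basis 1, so (MᵀM)_{2,1} = Σᵢ x = (-2)·(1) + (-1)·(1) + (0)·(1) + (5)·(1) + (6)·(1) = 8.

8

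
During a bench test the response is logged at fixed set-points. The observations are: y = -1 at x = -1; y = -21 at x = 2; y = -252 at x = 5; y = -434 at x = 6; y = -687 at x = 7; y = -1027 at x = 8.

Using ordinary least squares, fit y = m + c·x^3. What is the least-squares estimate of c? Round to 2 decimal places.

Forming AᵀA = [[6, 1203]; [1203, 442139]] and Aᵀy = [-2422, -886876]ᵀ gives AᵀA·[m, c]ᵀ = Aᵀy.
det = 6·442139 − 1203² = 1205625.
m = ((-2422)·442139 − 1203·(-886876))/1205625 = -789766/241125; c = (6·(-886876) − 1203·(-2422))/1205625 = -160506/80375.

c = -2.00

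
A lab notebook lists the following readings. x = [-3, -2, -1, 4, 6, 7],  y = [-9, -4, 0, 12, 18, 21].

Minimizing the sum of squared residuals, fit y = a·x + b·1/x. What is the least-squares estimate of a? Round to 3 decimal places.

a = 3.103

Forming MᵀM = [[115, 6]; [6, 10385/7056]] and Mᵀy = [338, 14]ᵀ gives MᵀM·[a, b]ᵀ = Mᵀy.
Eliminating b: (10385/7056)·(row 1) − 6·(row 2) gives (940259/7056)·a = (10385/7056)·338 − 6·14 = 1458713/3528, so a = 2917426/940259.
Then b = (14 − 6·(2917426/940259))/(10385/7056) = -2949408/940259.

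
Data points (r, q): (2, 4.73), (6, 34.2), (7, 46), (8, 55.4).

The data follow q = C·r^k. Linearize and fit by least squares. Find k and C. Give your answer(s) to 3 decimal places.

k = 1.792, C = 1.371

Let Y = ln q. Fitting Y = k·ln r + ln C by least squares:
AᵀA = [[11.8015, 6.5103]; [6.5103, 4]], rhs = [23.2043, 12.9294]ᵀ  (here Σln r = 6.5103, Σ(ln r)² = 11.8015, Σln q = 12.9294, Σln r·ln q = 23.2043).
Δ = 11.8015·4 − (6.5103)² = 4.8225; k = (23.2043·4 − 6.5103·12.9294)/4.8225 = 1.79233, ln C = (11.8015·12.9294 − 6.5103·23.2043)/4.8225 = 0.31522, so C = exp(0.31522) = 1.37056.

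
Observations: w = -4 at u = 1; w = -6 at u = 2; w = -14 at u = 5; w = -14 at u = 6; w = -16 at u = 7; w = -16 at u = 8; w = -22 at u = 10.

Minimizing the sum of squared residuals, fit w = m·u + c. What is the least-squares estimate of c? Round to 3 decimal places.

The normal system MᵀM·[m, c]ᵀ = Mᵀw is [[279, 39]; [39, 7]]·[m, c]ᵀ = [-630, -92]ᵀ.
Eliminating c: 7·(row 1) − 39·(row 2) gives 432·m = 7·(-630) − 39·(-92) = -822, so m = -137/72.
Then c = ((-92) − 39·(-137/72))/7 = -61/24.

c = -2.542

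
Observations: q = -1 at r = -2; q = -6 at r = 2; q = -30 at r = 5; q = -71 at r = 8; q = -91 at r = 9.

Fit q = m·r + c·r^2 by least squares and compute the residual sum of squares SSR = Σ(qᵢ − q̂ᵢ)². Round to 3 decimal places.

Sums needed: Σr·r = 178, Σr·r^2 = 1366, Σr^2·r^2 = 11314.
Right-hand side: Σr·q = -1547, Σr^2·q = -12693.
XᵀX·[m, c]ᵀ = Xᵀq becomes [[178, 1366]; [1366, 11314]]·[m, c]ᵀ = [-1547, -12693]ᵀ.
Eliminating c: 11314·(row 1) − 1366·(row 2) gives 147936·m = 11314·(-1547) − 1366·(-12693) = -164120, so m = -20515/18492.
Then c = ((-12693) − 1366·(-20515/18492))/11314 = -18269/18492.
Residuals: 2259/3082, 1577/9246, 1135/4623, 5101/4623, -1529/1541; SSR = 26153/9246.

SSR = 2.829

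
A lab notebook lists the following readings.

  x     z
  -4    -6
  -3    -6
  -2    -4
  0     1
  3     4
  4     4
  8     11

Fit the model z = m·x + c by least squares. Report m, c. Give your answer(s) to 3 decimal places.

MᵀM·[m, c]ᵀ = Mᵀz reads: 118·m + 6·c = 166;  6·m + 7·c = 4.
Determinant 118·7 − 6² = 790.
m = (166·7 − 6·4)/790 = 569/395; c = (118·4 − 6·166)/790 = -262/395.

m = 1.441, c = -0.663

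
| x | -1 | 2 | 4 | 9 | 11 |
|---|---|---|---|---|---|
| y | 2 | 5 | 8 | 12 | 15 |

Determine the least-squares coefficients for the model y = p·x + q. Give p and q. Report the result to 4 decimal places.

Normal-equation sums: Σx·x = 223, Σx = 25, Σ1 = 5.
For Aᵀy: Σx·y = 313, Σy = 42.
AᵀA·[p, q]ᵀ = Aᵀy becomes [[223, 25]; [25, 5]]·[p, q]ᵀ = [313, 42]ᵀ.
Δ = 223·5 − 25² = 490.
p = (313·5 − 25·42)/490 = 103/98; q = (223·42 − 25·313)/490 = 1541/490.

p = 1.0510, q = 3.1449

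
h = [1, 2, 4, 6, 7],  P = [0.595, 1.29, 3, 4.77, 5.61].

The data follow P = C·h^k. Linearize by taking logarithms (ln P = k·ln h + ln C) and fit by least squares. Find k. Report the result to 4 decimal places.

k = 1.1629

Linearized form: ln P = k·ln h + ln C. From the 5 transformed points,
Σln h = 5.8171, Σ(ln h)² = 9.3992, Σln P = 4.1210, Σln h·ln P = 7.8547.
Equations: 9.3992·k + 5.8171·ln C = 7.8547;  5.8171·k + 5·ln C = 4.1210.
Δ = 9.3992·5 − (5.8171)² = 13.1574; k = (7.8547·5 − 5.8171·4.1210)/13.1574 = 1.16294, ln C = (9.3992·4.1210 − 5.8171·7.8547)/13.1574 = -0.52880.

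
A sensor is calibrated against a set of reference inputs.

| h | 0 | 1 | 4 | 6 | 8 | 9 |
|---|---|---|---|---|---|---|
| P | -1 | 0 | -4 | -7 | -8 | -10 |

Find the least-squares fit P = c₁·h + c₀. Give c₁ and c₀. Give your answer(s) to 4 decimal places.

MᵀM·[c₁, c₀]ᵀ = MᵀP reads: 198·c₁ + 28·c₀ = -212;  28·c₁ + 6·c₀ = -30.
(Σh·h = 198, Σh = 28, Σ1 = 6, Σh·P = -212, ΣP = -30.)
det = 198·6 − 28² = 404.
c₁ = ((-212)·6 − 28·(-30))/404 = -108/101; c₀ = (198·(-30) − 28·(-212))/404 = -1/101.

c₁ = -1.0693, c₀ = -0.0099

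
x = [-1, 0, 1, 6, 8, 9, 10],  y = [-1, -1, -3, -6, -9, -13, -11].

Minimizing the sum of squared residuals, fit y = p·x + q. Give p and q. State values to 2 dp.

With design matrix M, MᵀM = [[283, 33]; [33, 7]] and Mᵀy = [-337, -44]ᵀ.
Eliminating q: 7·(row 1) − 33·(row 2) gives 892·p = 7·(-337) − 33·(-44) = -907, so p = -907/892.
Then q = ((-44) − 33·(-907/892))/7 = -1331/892.

p = -1.02, q = -1.49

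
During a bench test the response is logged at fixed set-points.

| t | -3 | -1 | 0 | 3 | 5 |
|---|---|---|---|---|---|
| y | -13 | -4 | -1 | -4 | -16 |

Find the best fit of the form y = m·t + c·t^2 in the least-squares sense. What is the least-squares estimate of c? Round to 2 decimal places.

c = -0.96

Entries of MᵀM: Σt·t = 44, Σt·t^2 = 124, Σt^2·t^2 = 788.
For Mᵀy: Σt·y = -49, Σt^2·y = -557.
MᵀM·[m, c]ᵀ = Mᵀy becomes [[44, 124]; [124, 788]]·[m, c]ᵀ = [-49, -557]ᵀ.
Determinant 44·788 − 124² = 19296.
m = ((-49)·788 − 124·(-557))/19296 = 423/268; c = (44·(-557) − 124·(-49))/19296 = -64/67.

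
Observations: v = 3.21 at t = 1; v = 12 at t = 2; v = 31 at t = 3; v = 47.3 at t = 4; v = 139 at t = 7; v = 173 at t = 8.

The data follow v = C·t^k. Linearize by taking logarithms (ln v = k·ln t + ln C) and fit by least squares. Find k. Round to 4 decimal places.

k = 1.9247

Linearized form: ln v = k·ln t + ln C. From the 6 transformed points,
AᵀA = [[11.7199, 7.2034]; [7.2034, 6]], rhs = [31.1593, 21.0294]ᵀ  (here Σln t = 7.2034, Σ(ln t)² = 11.7199, Σln v = 21.0294, Σln t·ln v = 31.1593).
Slope k = (n·Σln t·ln v − Σln t·Σln v)/(n·Σ(ln t)² − (Σln t)²) = (6·31.1593 − 7.2034·21.0294)/18.4301 = 1.92469; ln C = (Σln v − k·Σln t)/n = 1.19419.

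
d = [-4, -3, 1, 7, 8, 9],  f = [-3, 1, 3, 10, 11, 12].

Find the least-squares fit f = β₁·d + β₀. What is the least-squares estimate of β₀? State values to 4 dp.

Compute the Gram sums: Σd·d = 220, Σd = 18, Σ1 = 6.
For Xᵀf: Σd·f = 278, Σf = 34.
Determinant 220·6 − 18² = 996.
β₁ = (278·6 − 18·34)/996 = 88/83; β₀ = (220·34 − 18·278)/996 = 619/249.

β₀ = 2.4859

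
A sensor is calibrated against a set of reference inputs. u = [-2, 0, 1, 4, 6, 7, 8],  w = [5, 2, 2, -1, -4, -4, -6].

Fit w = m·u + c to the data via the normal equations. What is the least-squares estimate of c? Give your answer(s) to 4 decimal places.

c = 2.7166

From the data, Σu·u = 170, Σu = 24, Σ1 = 7.
Right-hand side: Σu·w = -112, Σw = -6.
So XᵀX·[m, c]ᵀ = Xᵀw: [[170, 24]; [24, 7]]·[m, c]ᵀ = [-112, -6]ᵀ.
Eliminating c: 7·(row 1) − 24·(row 2) gives 614·m = 7·(-112) − 24·(-6) = -640, so m = -320/307.
Then c = ((-6) − 24·(-320/307))/7 = 834/307.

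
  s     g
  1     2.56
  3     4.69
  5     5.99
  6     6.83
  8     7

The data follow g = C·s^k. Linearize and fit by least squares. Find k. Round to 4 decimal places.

k = 0.5060

With ln gᵢ as the transformed response and ln sᵢ as the regressor:
Sums: Σln s = 6.5793, Σ(ln s)² = 11.3317, Σln g = 8.1428, Σln s·ln g = 12.0678.
Normal system: [[11.3317, 6.5793]; [6.5793, 5]]·[k, ln C]ᵀ = [12.0678, 8.1428]ᵀ.
Solving (det = 13.3720): k = 0.50597, ln C = 0.96277.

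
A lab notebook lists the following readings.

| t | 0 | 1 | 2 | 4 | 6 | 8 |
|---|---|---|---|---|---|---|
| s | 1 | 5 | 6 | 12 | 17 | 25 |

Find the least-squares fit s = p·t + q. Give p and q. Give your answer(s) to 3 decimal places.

Compute the Gram sums: Σt·t = 121, Σt = 21, Σ1 = 6.
And Σt·s = 367, Σs = 66.
MᵀM·[p, q]ᵀ = Mᵀs becomes [[121, 21]; [21, 6]]·[p, q]ᵀ = [367, 66]ᵀ.
Δ = 121·6 − 21² = 285.
p = (367·6 − 21·66)/285 = 272/95; q = (121·66 − 21·367)/285 = 93/95.

p = 2.863, q = 0.979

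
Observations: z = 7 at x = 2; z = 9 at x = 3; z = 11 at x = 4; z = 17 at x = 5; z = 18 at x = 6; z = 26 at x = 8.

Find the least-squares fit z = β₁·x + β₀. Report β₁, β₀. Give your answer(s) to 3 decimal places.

From the data, Σx·x = 154, Σx = 28, Σ1 = 6.
Moment sums: Σx·z = 486, Σz = 88.
Δ = 154·6 − 28² = 140.
β₁ = (486·6 − 28·88)/140 = 113/35; β₀ = (154·88 − 28·486)/140 = -2/5.

β₁ = 3.229, β₀ = -0.400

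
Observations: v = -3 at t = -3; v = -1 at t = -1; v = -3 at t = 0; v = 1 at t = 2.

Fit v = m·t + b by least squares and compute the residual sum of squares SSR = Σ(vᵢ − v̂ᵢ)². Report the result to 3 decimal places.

SSR = 4.769

Normal-equation sums: Σt·t = 14, Σt = -2, Σ1 = 4.
For Aᵀv: Σt·v = 12, Σv = -6.
Normal equations: [[14, -2]; [-2, 4]]·[m, b]ᵀ = [12, -6]ᵀ.
det = 14·4 − (-2)² = 52.
m = (12·4 − (-2)·(-6))/52 = 9/13; b = (14·(-6) − (-2)·12)/52 = -15/13.
Residuals: 3/13, 11/13, -24/13, 10/13; SSR = 62/13.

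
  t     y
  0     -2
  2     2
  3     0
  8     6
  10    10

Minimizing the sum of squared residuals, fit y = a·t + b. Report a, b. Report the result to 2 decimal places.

a = 1.10, b = -1.87

Sums needed: Σt·t = 177, Σt = 23, Σ1 = 5.
Right-hand side: Σt·y = 152, Σy = 16.
So MᵀM·[a, b]ᵀ = Mᵀy: [[177, 23]; [23, 5]]·[a, b]ᵀ = [152, 16]ᵀ.
det = 177·5 − 23² = 356.
a = (152·5 − 23·16)/356 = 98/89; b = (177·16 − 23·152)/356 = -166/89.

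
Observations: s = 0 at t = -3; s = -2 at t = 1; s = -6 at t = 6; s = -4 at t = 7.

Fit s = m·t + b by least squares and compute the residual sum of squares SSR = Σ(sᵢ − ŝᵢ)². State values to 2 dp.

SSR = 3.18

Setting ∂/∂m … = 0 gives: 95·m + 11·b = -66;  11·m + 4·b = -12.
Eliminating b: 4·(row 1) − 11·(row 2) gives 259·m = 4·(-66) − 11·(-12) = -132, so m = -132/259.
Then b = ((-12) − 11·(-132/259))/4 = -414/259.
Residuals: 18/259, 4/37, -348/259, 302/259; SSR = 824/259.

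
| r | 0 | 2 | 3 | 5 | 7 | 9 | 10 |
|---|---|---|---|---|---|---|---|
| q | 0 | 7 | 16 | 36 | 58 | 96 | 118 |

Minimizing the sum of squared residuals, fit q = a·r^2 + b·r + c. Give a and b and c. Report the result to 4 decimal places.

a = 0.9884, b = 1.7608, c = 0.3882

Forming AᵀA = [[19684, 2232, 268]; [2232, 268, 36]; [268, 36, 7]] and Aᵀq = [23490, 2692, 331]ᵀ gives AᵀA·[a, b, c]ᵀ = Aᵀq.
Row-reducing yields a = 44947/45474, b = 13345/7579, c = 679/1749.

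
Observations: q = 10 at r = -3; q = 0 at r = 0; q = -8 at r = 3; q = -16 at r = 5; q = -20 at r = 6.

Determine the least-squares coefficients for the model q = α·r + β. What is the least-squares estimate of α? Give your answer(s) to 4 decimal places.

α = -3.2701

Sums needed: Σr·r = 79, Σr = 11, Σ1 = 5.
For Xᵀq: Σr·q = -254, Σq = -34.
XᵀX·[α, β]ᵀ = Xᵀq becomes [[79, 11]; [11, 5]]·[α, β]ᵀ = [-254, -34]ᵀ.
Determinant 79·5 − 11² = 274.
α = ((-254)·5 − 11·(-34))/274 = -448/137; β = (79·(-34) − 11·(-254))/274 = 54/137.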